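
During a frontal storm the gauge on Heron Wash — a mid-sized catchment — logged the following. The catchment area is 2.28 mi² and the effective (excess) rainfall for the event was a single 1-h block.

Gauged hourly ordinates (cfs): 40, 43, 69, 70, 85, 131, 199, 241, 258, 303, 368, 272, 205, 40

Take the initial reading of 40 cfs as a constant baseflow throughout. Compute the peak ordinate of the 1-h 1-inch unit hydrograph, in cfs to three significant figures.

U_p ≈ 274 cfs

Direct runoff: 0.0, 3.0, 29.0, 30.0, 45.0, 91.0, 159.0, 201.0, 218.0, 263.0, 328.0, 232.0, 165.0, 0.0 cfs; ΣQ_DR = 1764 cfs, peak = 328.0 cfs.
Runoff depth d = ΣQ_DR·Δt / A = 1764 × 3600 / (2.28 mi²) = 1.199 in.
The 1-inch UH is the DRH scaled by (1 in)/d, so U_p = 328.0 × 1/1.199 = 274 cfs.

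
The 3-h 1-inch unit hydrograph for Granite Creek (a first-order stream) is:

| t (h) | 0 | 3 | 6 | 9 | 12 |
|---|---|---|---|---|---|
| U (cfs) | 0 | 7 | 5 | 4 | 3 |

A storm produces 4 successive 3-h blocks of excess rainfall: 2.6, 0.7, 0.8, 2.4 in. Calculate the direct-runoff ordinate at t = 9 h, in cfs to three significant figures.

Q ≈ 19.5 cfs

By discrete convolution, Q_j = Σ (P_i / 1 in) · U_{j−i}.
At t = 9 h (j=3): Q = (2.6/1)·4 + (0.7/1)·5 + (0.8/1)·7 + (2.4/1)·0 = 19.5 cfs.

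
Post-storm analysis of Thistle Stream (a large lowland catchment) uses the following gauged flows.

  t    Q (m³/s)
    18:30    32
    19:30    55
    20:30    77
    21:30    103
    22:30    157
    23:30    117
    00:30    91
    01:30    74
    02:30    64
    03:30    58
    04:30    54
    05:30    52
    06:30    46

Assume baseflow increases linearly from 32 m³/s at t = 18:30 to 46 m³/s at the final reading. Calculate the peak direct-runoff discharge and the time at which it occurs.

Q_p = 120.33 m³/s at t = 22:30

Subtracting baseflow gives direct-runoff ordinates: 0.00, 21.83, 42.67, 67.50, 120.33, 79.17, 52.00, 33.83, 22.67, 15.50, 10.33, 7.17, 0.00 m³/s.
The maximum is 120.33 m³/s, occurring at the reading for t = 22:30.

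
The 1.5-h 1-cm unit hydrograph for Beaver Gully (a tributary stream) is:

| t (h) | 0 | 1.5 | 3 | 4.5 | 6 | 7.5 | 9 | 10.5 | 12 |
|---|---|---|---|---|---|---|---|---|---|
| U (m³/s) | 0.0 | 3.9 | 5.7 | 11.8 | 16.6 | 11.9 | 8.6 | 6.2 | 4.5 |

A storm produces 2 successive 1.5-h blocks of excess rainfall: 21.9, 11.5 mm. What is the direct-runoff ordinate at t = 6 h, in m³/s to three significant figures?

By discrete convolution, Q_j = Σ (P_i / 10 mm) · U_{j−i}.
At t = 6 h (j=4): Q = (21.9/10)·16.6 + (11.5/10)·11.8 = 49.9 m³/s.

Q ≈ 49.9 m³/s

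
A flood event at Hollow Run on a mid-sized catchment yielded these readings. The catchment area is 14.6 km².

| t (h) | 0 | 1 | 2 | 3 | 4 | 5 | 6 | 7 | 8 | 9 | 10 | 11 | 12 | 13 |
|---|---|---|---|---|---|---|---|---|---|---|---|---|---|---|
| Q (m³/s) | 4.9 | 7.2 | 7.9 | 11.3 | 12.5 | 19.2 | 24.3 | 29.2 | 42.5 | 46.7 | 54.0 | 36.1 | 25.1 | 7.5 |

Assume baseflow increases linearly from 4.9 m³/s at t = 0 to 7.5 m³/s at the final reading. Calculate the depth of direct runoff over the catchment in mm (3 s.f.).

Direct runoff: 0.00, 2.10, 2.60, 5.80, 6.80, 13.30, 18.20, 22.90, 36.00, 40.00, 47.10, 29.00, 17.80, 0.00 m³/s; ΣQ_DR = 241.6 m³/s.
V = ΣQ_DR · Δt = 241.6 × 3600 s = 8.698 × 10^5 m³.
Over A = 14.6 km², depth = V / A = 59.6 mm.

d ≈ 59.6 mm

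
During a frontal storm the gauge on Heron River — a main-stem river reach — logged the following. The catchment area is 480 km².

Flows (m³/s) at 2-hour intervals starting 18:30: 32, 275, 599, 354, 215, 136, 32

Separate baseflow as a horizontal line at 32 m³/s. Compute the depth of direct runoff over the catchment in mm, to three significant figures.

Direct runoff: 0.0, 243.0, 567.0, 322.0, 183.0, 104.0, 0.0 m³/s; ΣQ_DR = 1419 m³/s.
V = ΣQ_DR · Δt = 1419 × 7200 s = 1.022 × 10^7 m³.
Over A = 480 km², depth = V / A = 21.3 mm.

d ≈ 21.3 mm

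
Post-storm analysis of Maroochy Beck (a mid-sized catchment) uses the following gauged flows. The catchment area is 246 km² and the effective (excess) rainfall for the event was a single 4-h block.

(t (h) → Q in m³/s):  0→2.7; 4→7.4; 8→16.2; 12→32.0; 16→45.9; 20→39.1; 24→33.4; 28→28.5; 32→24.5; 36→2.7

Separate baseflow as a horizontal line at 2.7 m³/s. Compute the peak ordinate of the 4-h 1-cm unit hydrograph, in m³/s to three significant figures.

U_p ≈ 35.9 m³/s

Direct runoff: 0.0, 4.7, 13.5, 29.3, 43.2, 36.4, 30.7, 25.8, 21.8, 0.0 m³/s; ΣQ_DR = 205.4 m³/s, peak = 43.2 m³/s.
Runoff depth d = ΣQ_DR·Δt / A = 205.4 × 14400 / (246 km²) = 12.02 mm.
The 1-cm UH is the DRH scaled by (10 mm)/d, so U_p = 43.2 × 10/12.02 = 35.9 m³/s.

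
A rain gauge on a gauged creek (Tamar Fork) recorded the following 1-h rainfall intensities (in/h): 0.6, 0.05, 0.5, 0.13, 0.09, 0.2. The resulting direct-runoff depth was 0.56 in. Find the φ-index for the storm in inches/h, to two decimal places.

φ ≈ 0.27 in/h

Only the 2 blocks with intensity above φ contribute runoff: 0.6, 0.5 in/h.
Σ(I−φ)·Δt = d  ⇒  (0.6+0.5 − 2φ)·1 = 0.56
φ = (1.100 − 0.56/1) / 2 = 0.27 in/h.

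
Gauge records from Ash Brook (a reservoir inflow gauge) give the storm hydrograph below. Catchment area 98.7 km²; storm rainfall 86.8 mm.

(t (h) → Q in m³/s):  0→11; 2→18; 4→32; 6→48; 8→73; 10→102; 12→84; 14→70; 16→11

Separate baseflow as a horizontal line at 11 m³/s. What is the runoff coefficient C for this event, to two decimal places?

ΣQ_DR = 350.0 m³/s; V = ΣQ_DR·Δt = 2.520 × 10^6 m³.
Runoff depth d = V / A = 25.53 mm.
C = d / P = 25.53 / 86.8 = 0.29.

C ≈ 0.29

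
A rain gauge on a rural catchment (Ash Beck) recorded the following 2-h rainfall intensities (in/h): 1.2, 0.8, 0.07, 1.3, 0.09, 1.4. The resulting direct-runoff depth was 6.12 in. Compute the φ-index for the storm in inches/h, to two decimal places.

φ ≈ 0.41 in/h

Only the 4 blocks with intensity above φ contribute runoff: 1.2, 0.8, 1.3, 1.4 in/h.
Σ(I−φ)·Δt = d  ⇒  (1.2+0.8+1.3+1.4 − 4φ)·2 = 6.12
φ = (4.700 − 6.12/2) / 4 = 0.41 in/h.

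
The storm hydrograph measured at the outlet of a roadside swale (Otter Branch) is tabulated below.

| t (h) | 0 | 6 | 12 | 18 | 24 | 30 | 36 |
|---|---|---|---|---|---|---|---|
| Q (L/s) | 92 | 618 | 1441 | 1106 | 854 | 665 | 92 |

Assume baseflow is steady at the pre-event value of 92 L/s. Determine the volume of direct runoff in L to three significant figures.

Direct-runoff ordinates (Q − Q_b): 0.0, 526.0, 1349.0, 1014.0, 762.0, 573.0, 0.0 L/s.
ΣQ_DR = 4224 L/s.
With Δt = 6 h = 21600 s, V = ΣQ_DR · Δt = 4224 × 21600 = 9.12 × 10^7 L.

V ≈ 9.12 × 10^7 L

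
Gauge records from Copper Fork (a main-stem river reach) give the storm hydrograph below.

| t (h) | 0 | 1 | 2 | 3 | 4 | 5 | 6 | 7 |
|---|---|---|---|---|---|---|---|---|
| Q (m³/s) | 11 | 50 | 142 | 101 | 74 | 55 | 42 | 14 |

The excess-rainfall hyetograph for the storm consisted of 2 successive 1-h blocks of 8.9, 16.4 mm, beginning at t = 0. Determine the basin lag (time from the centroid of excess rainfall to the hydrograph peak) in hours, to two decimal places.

t_L ≈ 0.85 h

Centroid of excess rainfall: t_c = Σ P_i·t̄_i / ΣP_i = 1.1482 h (block centres at 0.5, 1.5 h).
Hydrograph peak occurs at t = 2 h, so basin lag t_L = 2 − 1.1482 = 0.85 h.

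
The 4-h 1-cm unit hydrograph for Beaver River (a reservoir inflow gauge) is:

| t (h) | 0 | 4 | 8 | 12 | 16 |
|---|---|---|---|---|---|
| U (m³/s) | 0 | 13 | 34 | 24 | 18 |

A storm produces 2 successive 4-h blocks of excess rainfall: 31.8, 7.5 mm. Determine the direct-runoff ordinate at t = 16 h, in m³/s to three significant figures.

By discrete convolution, Q_j = Σ (P_i / 10 mm) · U_{j−i}.
At t = 16 h (j=4): Q = (31.8/10)·18 + (7.5/10)·24 = 75.2 m³/s.

Q ≈ 75.2 m³/s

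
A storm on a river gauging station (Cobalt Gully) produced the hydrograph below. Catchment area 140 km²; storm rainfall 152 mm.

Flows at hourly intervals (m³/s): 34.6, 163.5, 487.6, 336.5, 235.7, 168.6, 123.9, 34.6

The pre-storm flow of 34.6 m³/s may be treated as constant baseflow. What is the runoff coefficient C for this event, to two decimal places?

ΣQ_DR = 1308 m³/s; V = ΣQ_DR·Δt = 4.710 × 10^6 m³.
Runoff depth d = V / A = 33.64 mm.
C = d / P = 33.64 / 152 = 0.22.

C ≈ 0.22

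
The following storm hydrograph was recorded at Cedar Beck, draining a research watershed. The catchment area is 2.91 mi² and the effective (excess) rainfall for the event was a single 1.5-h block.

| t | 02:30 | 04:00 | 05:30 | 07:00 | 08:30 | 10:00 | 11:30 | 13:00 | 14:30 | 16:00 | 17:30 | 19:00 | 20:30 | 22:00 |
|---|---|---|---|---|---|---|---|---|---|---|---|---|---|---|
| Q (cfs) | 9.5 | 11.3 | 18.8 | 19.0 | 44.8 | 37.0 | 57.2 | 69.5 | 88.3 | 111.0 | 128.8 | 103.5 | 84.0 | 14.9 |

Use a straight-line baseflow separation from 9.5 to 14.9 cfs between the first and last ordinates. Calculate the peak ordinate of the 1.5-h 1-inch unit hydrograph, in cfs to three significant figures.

U_p ≈ 230 cfs

Direct runoff: 0.00, 1.38, 8.47, 8.25, 33.64, 25.42, 45.21, 57.09, 75.48, 97.76, 115.15, 89.43, 69.52, 0.00 cfs; ΣQ_DR = 626.8 cfs, peak = 115.15 cfs.
Runoff depth d = ΣQ_DR·Δt / A = 626.8 × 5400 / (2.91 mi²) = 0.5007 in.
The 1-inch UH is the DRH scaled by (1 in)/d, so U_p = 115.15 × 1/0.5007 = 230 cfs.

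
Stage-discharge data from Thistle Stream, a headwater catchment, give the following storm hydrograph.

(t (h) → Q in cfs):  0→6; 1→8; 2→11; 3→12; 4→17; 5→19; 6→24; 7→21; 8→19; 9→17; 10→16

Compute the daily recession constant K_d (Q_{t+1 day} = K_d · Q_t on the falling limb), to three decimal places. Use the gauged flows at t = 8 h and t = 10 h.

Between t = 8 h and t = 10 h the flow falls from 19 to 16 cfs over 2×1 h = 2 h.
Per-interval ratio K = (16/19)^(1/2) = 0.9177; K_d = K^(24/1) = 0.127.

K_d ≈ 0.127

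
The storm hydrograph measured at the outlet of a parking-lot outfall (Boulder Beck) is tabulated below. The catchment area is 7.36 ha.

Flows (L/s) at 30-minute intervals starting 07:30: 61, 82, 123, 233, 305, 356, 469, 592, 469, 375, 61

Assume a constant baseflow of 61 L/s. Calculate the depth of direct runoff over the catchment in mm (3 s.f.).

Direct runoff: 0.0, 21.0, 62.0, 172.0, 244.0, 295.0, 408.0, 531.0, 408.0, 314.0, 0.0 L/s; ΣQ_DR = 2455 L/s.
V = ΣQ_DR · Δt = 2455 × 1800 s = 4.419 × 10^6 L.
Over A = 7.36 ha, depth = V / A = 60.0 mm.

d ≈ 60.0 mm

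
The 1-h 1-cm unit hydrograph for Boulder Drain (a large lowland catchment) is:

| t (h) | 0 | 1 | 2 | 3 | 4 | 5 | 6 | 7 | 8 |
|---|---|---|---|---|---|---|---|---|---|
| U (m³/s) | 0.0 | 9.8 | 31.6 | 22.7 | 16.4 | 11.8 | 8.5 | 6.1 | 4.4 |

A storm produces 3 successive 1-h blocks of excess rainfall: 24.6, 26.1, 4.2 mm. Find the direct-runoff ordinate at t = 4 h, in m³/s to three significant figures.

By discrete convolution, Q_j = Σ (P_i / 10 mm) · U_{j−i}.
At t = 4 h (j=4): Q = (24.6/10)·16.4 + (26.1/10)·22.7 + (4.2/10)·31.6 = 113 m³/s.

Q ≈ 113 m³/s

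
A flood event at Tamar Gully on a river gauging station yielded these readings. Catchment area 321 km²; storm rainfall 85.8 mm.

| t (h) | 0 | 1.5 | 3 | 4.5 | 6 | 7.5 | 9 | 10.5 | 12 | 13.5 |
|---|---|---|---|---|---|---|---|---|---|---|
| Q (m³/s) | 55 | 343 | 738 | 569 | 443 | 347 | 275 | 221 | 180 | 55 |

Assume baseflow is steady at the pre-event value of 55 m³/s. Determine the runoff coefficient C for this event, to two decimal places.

C ≈ 0.52

ΣQ_DR = 2676 m³/s; V = ΣQ_DR·Δt = 1.445 × 10^7 m³.
Runoff depth d = V / A = 45.02 mm.
C = d / P = 45.02 / 85.8 = 0.52.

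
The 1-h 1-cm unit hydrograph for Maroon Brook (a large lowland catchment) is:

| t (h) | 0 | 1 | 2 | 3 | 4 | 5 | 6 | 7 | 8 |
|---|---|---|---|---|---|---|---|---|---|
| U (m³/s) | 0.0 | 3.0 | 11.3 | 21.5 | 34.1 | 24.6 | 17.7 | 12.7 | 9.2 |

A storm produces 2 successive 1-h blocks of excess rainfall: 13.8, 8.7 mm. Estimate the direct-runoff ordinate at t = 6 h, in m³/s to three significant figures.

By discrete convolution, Q_j = Σ (P_i / 10 mm) · U_{j−i}.
At t = 6 h (j=6): Q = (13.8/10)·17.7 + (8.7/10)·24.6 = 45.8 m³/s.

Q ≈ 45.8 m³/s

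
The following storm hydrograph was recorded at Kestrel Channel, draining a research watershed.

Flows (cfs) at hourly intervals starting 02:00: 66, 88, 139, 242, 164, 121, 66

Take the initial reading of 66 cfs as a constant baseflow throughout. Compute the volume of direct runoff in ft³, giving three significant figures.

V ≈ 1.53 × 10^6 ft³

Direct-runoff ordinates (Q − Q_b): 0.0, 22.0, 73.0, 176.0, 98.0, 55.0, 0.0 cfs.
ΣQ_DR = 424.0 cfs.
With Δt = 1 h = 3600 s, V = ΣQ_DR · Δt = 424.0 × 3600 = 1.53 × 10^6 ft³.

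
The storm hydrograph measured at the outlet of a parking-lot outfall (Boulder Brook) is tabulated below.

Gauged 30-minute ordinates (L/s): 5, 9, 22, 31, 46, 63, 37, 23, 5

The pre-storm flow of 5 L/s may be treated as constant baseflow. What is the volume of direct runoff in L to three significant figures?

V ≈ 3.53 × 10^5 L

Direct-runoff ordinates (Q − Q_b): 0.0, 4.0, 17.0, 26.0, 41.0, 58.0, 32.0, 18.0, 0.0 L/s.
ΣQ_DR = 196.0 L/s.
With Δt = 0.5 h = 1800 s, V = ΣQ_DR · Δt = 196.0 × 1800 = 3.53 × 10^5 L.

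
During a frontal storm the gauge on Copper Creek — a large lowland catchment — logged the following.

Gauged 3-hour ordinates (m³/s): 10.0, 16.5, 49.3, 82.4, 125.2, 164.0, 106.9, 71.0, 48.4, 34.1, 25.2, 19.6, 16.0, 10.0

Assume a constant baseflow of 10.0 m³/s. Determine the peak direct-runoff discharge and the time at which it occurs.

Subtracting baseflow gives direct-runoff ordinates: 0.0, 6.5, 39.3, 72.4, 115.2, 154.0, 96.9, 61.0, 38.4, 24.1, 15.2, 9.6, 6.0, 0.0 m³/s.
The maximum is 154.0 m³/s, occurring at the reading for t = 15 h.

Q_p = 154.0 m³/s at t = 15 h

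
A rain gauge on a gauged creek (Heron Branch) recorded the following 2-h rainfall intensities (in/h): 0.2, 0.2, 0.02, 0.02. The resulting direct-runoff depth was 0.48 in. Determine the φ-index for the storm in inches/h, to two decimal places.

φ ≈ 0.08 in/h

Only the 2 blocks with intensity above φ contribute runoff: 0.2, 0.2 in/h.
Σ(I−φ)·Δt = d  ⇒  (0.2+0.2 − 2φ)·2 = 0.48
φ = (0.4000 − 0.48/2) / 2 = 0.08 in/h.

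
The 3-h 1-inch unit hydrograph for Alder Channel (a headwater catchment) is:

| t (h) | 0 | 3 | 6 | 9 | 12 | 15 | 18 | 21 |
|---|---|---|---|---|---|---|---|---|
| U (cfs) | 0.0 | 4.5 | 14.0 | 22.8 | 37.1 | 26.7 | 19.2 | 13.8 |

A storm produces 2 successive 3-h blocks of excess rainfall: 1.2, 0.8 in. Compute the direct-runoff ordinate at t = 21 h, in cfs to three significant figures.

By discrete convolution, Q_j = Σ (P_i / 1 in) · U_{j−i}.
At t = 21 h (j=7): Q = (1.2/1)·13.8 + (0.8/1)·19.2 = 31.9 cfs.

Q ≈ 31.9 cfs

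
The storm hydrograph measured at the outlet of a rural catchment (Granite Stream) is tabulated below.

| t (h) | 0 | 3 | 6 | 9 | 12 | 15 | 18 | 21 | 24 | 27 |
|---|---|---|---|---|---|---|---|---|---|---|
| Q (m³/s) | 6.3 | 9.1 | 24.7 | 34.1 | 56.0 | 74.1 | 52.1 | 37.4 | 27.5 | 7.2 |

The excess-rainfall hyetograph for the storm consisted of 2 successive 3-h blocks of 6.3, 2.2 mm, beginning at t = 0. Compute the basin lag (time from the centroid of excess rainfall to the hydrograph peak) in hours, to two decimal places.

Centroid of excess rainfall: t_c = Σ P_i·t̄_i / ΣP_i = 2.2765 h (block centres at 1.5, 4.5 h).
Hydrograph peak occurs at t = 15 h, so basin lag t_L = 15 − 2.2765 = 12.72 h.

t_L ≈ 12.72 h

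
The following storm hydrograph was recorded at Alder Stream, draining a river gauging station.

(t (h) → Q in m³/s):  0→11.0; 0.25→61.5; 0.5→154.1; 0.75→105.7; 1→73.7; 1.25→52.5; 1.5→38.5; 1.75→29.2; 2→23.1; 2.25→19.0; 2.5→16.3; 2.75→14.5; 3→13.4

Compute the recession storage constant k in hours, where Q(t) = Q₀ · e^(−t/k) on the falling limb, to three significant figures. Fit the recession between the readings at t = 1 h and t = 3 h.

k ≈ 1.17 h

On the falling limb, Q drops from 73.7 to 13.4 m³/s between t = 1 h and t = 3 h (Δt = 2 h).
k = −Δt / ln(Q₂/Q₁) = −2 / ln(13.4/73.7) = 1.17 h.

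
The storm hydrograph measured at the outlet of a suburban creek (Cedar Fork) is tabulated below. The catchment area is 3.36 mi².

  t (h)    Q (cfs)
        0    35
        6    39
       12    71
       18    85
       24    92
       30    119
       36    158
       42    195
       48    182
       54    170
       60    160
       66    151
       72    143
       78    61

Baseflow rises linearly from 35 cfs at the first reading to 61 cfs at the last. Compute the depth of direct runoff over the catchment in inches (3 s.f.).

d ≈ 2.74 in

Direct runoff: 0.00, 2.00, 32.00, 44.00, 49.00, 74.00, 111.00, 146.00, 131.00, 117.00, 105.00, 94.00, 84.00, 0.00 cfs; ΣQ_DR = 989.0 cfs.
V = ΣQ_DR · Δt = 989.0 × 21600 s = 2.136 × 10^7 ft³.
Over A = 3.36 mi², depth = V / A = 2.74 in.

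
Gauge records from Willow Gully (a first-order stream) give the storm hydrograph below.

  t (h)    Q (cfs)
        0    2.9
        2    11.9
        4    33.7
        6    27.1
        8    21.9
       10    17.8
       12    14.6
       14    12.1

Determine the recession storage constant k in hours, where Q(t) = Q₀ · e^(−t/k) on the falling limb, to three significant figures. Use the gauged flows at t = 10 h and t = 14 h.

k ≈ 10.4 h

On the falling limb, Q drops from 17.8 to 12.1 cfs between t = 10 h and t = 14 h (Δt = 4 h).
k = −Δt / ln(Q₂/Q₁) = −4 / ln(12.1/17.8) = 10.4 h.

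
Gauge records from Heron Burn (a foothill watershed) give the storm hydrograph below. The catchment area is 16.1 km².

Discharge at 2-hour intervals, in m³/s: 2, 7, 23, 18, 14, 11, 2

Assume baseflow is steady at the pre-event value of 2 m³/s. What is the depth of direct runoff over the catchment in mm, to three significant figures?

d ≈ 28.2 mm

Direct runoff: 0.0, 5.0, 21.0, 16.0, 12.0, 9.0, 0.0 m³/s; ΣQ_DR = 63.00 m³/s.
V = ΣQ_DR · Δt = 63.00 × 7200 s = 4.536 × 10^5 m³.
Over A = 16.1 km², depth = V / A = 28.2 mm.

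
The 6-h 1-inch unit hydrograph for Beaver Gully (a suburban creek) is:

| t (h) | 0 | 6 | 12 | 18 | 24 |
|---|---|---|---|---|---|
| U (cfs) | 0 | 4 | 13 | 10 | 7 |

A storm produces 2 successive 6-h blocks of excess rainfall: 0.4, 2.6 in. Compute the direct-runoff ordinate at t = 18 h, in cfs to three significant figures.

Q ≈ 37.8 cfs

By discrete convolution, Q_j = Σ (P_i / 1 in) · U_{j−i}.
At t = 18 h (j=3): Q = (0.4/1)·10 + (2.6/1)·13 = 37.8 cfs.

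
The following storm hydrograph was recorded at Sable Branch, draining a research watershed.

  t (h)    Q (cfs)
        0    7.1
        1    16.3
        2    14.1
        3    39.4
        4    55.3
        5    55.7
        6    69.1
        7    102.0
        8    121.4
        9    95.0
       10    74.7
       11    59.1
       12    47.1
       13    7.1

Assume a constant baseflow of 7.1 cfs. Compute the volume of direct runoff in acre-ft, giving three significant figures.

Direct-runoff ordinates (Q − Q_b): 0.0, 9.2, 7.0, 32.3, 48.2, 48.6, 62.0, 94.9, 114.3, 87.9, 67.6, 52.0, 40.0, 0.0 cfs.
ΣQ_DR = 664.0 cfs.
With Δt = 1 h = 3600 s, V = ΣQ_DR · Δt = 664.0 × 3600 = 2.39 × 10^6 ft³ = 54.9 acre-ft.

V ≈ 54.9 acre-ft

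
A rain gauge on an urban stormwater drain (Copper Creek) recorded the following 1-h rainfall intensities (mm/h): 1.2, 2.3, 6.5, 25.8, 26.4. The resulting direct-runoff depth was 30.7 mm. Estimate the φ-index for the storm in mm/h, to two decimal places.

φ ≈ 10.75 mm/h

Only the 2 blocks with intensity above φ contribute runoff: 25.8, 26.4 mm/h.
Σ(I−φ)·Δt = d  ⇒  (25.8+26.4 − 2φ)·1 = 30.7
φ = (52.20 − 30.7/1) / 2 = 10.75 mm/h.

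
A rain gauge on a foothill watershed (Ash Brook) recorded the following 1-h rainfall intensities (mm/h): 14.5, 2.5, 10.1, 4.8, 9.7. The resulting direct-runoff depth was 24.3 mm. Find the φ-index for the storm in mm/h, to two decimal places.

φ ≈ 3.70 mm/h

Only the 4 blocks with intensity above φ contribute runoff: 14.5, 10.1, 4.8, 9.7 mm/h.
Σ(I−φ)·Δt = d  ⇒  (14.5+10.1+4.8+9.7 − 4φ)·1 = 24.3
φ = (39.10 − 24.3/1) / 4 = 3.70 mm/h.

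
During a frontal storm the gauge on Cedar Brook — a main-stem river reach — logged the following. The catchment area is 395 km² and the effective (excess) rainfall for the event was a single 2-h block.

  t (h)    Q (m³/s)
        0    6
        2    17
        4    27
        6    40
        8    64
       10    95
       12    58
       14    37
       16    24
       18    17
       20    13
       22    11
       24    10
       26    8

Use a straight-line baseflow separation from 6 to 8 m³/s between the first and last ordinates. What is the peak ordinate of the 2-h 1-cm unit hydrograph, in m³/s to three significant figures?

Direct runoff: 0.00, 10.85, 20.69, 33.54, 57.38, 88.23, 51.08, 29.92, 16.77, 9.62, 5.46, 3.31, 2.15, 0.00 m³/s; ΣQ_DR = 329.0 m³/s, peak = 88.23 m³/s.
Runoff depth d = ΣQ_DR·Δt / A = 329.0 × 7200 / (395 km²) = 5.997 mm.
The 1-cm UH is the DRH scaled by (10 mm)/d, so U_p = 88.23 × 10/5.997 = 147 m³/s.

U_p ≈ 147 m³/s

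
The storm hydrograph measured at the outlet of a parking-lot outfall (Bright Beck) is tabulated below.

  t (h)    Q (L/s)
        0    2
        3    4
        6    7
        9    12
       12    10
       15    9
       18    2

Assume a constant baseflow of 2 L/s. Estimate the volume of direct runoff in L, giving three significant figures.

Direct-runoff ordinates (Q − Q_b): 0.0, 2.0, 5.0, 10.0, 8.0, 7.0, 0.0 L/s.
ΣQ_DR = 32.00 L/s.
With Δt = 3 h = 10800 s, V = ΣQ_DR · Δt = 32.00 × 10800 = 3.46 × 10^5 L.

V ≈ 3.46 × 10^5 L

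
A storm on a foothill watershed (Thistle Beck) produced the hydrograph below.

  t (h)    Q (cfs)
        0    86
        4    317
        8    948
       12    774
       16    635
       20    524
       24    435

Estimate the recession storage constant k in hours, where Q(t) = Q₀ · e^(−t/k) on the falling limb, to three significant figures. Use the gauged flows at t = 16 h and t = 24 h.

k ≈ 21.1 h

On the falling limb, Q drops from 635 to 435 cfs between t = 16 h and t = 24 h (Δt = 8 h).
k = −Δt / ln(Q₂/Q₁) = −8 / ln(435/635) = 21.1 h.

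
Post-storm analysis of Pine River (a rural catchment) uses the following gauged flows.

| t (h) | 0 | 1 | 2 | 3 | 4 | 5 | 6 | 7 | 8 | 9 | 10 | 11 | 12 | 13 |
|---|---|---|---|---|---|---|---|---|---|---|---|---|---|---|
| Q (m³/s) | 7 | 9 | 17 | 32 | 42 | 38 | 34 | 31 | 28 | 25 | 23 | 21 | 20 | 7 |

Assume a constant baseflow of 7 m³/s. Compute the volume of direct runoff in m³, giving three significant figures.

V ≈ 8.50 × 10^5 m³

Direct-runoff ordinates (Q − Q_b): 0.0, 2.0, 10.0, 25.0, 35.0, 31.0, 27.0, 24.0, 21.0, 18.0, 16.0, 14.0, 13.0, 0.0 m³/s.
ΣQ_DR = 236.0 m³/s.
With Δt = 1 h = 3600 s, V = ΣQ_DR · Δt = 236.0 × 3600 = 8.50 × 10^5 m³.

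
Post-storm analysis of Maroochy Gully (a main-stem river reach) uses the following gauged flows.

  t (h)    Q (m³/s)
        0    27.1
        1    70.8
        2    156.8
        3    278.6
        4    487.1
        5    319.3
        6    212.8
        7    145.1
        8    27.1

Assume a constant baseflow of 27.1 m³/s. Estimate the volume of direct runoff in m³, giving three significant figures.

V ≈ 5.33 × 10^6 m³

Direct-runoff ordinates (Q − Q_b): 0.0, 43.7, 129.7, 251.5, 460.0, 292.2, 185.7, 118.0, 0.0 m³/s.
ΣQ_DR = 1481 m³/s.
With Δt = 1 h = 3600 s, V = ΣQ_DR · Δt = 1481 × 3600 = 5.33 × 10^6 m³.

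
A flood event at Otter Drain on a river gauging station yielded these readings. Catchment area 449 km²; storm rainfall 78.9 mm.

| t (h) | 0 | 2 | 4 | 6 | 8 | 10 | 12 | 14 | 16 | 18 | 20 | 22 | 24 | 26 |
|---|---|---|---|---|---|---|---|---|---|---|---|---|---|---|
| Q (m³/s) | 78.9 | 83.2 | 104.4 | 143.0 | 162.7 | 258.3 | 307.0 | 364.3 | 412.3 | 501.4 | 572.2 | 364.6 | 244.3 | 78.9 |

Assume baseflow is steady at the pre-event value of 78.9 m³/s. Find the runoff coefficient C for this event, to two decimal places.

C ≈ 0.52

ΣQ_DR = 2571 m³/s; V = ΣQ_DR·Δt = 1.851 × 10^7 m³.
Runoff depth d = V / A = 41.23 mm.
C = d / P = 41.23 / 78.9 = 0.52.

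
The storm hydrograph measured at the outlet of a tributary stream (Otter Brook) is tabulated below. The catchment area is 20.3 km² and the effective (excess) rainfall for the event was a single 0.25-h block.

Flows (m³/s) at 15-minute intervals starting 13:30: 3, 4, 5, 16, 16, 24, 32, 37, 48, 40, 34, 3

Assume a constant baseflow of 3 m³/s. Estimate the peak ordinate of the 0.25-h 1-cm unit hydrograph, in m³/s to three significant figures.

Direct runoff: 0.0, 1.0, 2.0, 13.0, 13.0, 21.0, 29.0, 34.0, 45.0, 37.0, 31.0, 0.0 m³/s; ΣQ_DR = 226.0 m³/s, peak = 45.0 m³/s.
Runoff depth d = ΣQ_DR·Δt / A = 226.0 × 900 / (20.3 km²) = 10.02 mm.
The 1-cm UH is the DRH scaled by (10 mm)/d, so U_p = 45.0 × 10/10.02 = 44.9 m³/s.

U_p ≈ 44.9 m³/s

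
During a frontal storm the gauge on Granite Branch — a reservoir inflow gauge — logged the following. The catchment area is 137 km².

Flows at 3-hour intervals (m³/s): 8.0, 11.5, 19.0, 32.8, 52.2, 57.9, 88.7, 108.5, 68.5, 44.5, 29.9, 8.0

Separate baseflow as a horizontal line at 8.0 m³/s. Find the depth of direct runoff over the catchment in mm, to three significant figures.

d ≈ 34.2 mm

Direct runoff: 0.0, 3.5, 11.0, 24.8, 44.2, 49.9, 80.7, 100.5, 60.5, 36.5, 21.9, 0.0 m³/s; ΣQ_DR = 433.5 m³/s.
V = ΣQ_DR · Δt = 433.5 × 10800 s = 4.682 × 10^6 m³.
Over A = 137 km², depth = V / A = 34.2 mm.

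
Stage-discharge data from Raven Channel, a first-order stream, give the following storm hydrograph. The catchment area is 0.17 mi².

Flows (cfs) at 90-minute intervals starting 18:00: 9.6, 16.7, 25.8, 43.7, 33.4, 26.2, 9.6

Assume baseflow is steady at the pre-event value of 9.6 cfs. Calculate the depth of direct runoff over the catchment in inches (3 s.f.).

d ≈ 1.34 in

Direct runoff: 0.0, 7.1, 16.2, 34.1, 23.8, 16.6, 0.0 cfs; ΣQ_DR = 97.80 cfs.
V = ΣQ_DR · Δt = 97.80 × 5400 s = 5.281 × 10^5 ft³.
Over A = 0.17 mi², depth = V / A = 1.34 in.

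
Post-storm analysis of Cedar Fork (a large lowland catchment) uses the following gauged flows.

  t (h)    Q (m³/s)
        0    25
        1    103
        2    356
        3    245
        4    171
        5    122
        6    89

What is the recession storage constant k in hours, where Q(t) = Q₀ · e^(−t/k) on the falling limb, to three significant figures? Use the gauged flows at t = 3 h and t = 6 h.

On the falling limb, Q drops from 245 to 89 m³/s between t = 3 h and t = 6 h (Δt = 3 h).
k = −Δt / ln(Q₂/Q₁) = −3 / ln(89/245) = 2.96 h.

k ≈ 2.96 h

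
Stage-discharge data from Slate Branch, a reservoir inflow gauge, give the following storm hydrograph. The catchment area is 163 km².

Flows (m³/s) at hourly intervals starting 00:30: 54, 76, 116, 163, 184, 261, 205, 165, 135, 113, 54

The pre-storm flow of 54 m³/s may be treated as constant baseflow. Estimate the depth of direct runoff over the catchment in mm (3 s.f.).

d ≈ 20.6 mm

Direct runoff: 0.0, 22.0, 62.0, 109.0, 130.0, 207.0, 151.0, 111.0, 81.0, 59.0, 0.0 m³/s; ΣQ_DR = 932.0 m³/s.
V = ΣQ_DR · Δt = 932.0 × 3600 s = 3.355 × 10^6 m³.
Over A = 163 km², depth = V / A = 20.6 mm.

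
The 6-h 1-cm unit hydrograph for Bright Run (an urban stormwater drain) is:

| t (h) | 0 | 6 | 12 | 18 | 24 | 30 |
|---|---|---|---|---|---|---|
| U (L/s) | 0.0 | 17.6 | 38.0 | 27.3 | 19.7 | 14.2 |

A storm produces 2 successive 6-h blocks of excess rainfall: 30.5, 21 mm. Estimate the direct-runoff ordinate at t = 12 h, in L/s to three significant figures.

By discrete convolution, Q_j = Σ (P_i / 10 mm) · U_{j−i}.
At t = 12 h (j=2): Q = (30.5/10)·38.0 + (21/10)·17.6 = 153 L/s.

Q ≈ 153 L/s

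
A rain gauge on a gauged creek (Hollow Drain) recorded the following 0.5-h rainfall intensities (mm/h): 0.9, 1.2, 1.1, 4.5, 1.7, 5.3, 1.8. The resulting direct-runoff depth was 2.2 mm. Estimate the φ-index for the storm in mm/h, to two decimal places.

Only the 2 blocks with intensity above φ contribute runoff: 4.5, 5.3 mm/h.
Σ(I−φ)·Δt = d  ⇒  (4.5+5.3 − 2φ)·0.5 = 2.2
φ = (9.800 − 2.2/0.5) / 2 = 2.70 mm/h.

φ ≈ 2.70 mm/h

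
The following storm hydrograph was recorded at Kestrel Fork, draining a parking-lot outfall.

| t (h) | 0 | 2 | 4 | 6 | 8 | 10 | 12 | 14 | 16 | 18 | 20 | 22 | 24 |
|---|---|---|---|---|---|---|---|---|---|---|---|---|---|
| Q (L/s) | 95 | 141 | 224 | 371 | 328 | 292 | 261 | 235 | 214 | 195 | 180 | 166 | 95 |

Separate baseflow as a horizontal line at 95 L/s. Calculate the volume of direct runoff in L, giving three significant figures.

Direct-runoff ordinates (Q − Q_b): 0.0, 46.0, 129.0, 276.0, 233.0, 197.0, 166.0, 140.0, 119.0, 100.0, 85.0, 71.0, 0.0 L/s.
ΣQ_DR = 1562 L/s.
With Δt = 2 h = 7200 s, V = ΣQ_DR · Δt = 1562 × 7200 = 1.12 × 10^7 L.

V ≈ 1.12 × 10^7 L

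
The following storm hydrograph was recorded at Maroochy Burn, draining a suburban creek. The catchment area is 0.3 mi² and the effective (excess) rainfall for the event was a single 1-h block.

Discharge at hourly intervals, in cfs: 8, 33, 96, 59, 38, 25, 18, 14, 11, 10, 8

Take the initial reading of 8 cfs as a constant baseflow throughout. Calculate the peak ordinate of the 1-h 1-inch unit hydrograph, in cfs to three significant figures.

Direct runoff: 0.0, 25.0, 88.0, 51.0, 30.0, 17.0, 10.0, 6.0, 3.0, 2.0, 0.0 cfs; ΣQ_DR = 232.0 cfs, peak = 88.0 cfs.
Runoff depth d = ΣQ_DR·Δt / A = 232.0 × 3600 / (0.3 mi²) = 1.198 in.
The 1-inch UH is the DRH scaled by (1 in)/d, so U_p = 88.0 × 1/1.198 = 73.4 cfs.

U_p ≈ 73.4 cfs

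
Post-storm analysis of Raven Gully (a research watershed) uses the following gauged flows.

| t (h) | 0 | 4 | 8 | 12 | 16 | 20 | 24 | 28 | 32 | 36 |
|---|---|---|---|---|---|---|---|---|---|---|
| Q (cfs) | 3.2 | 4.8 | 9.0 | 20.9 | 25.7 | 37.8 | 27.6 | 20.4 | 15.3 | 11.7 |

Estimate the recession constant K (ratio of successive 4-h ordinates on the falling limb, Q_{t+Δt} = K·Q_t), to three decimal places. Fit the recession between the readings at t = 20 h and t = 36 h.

Using the recession-limb readings at t = 20 h and t = 36 h: Q falls from 37.8 to 11.7 cfs over 4 intervals.
K = (Q₂/Q₁)^(1/4) = (11.7/37.8)^(1/4) = 0.746.

K ≈ 0.746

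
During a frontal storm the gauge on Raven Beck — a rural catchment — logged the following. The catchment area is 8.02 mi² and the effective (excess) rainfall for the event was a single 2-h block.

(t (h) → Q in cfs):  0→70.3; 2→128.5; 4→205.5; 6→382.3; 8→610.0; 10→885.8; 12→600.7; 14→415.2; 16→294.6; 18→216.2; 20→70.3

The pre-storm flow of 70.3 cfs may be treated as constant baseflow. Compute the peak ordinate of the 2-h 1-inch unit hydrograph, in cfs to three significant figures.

Direct runoff: 0.0, 58.2, 135.2, 312.0, 539.7, 815.5, 530.4, 344.9, 224.3, 145.9, 0.0 cfs; ΣQ_DR = 3106 cfs, peak = 815.5 cfs.
Runoff depth d = ΣQ_DR·Δt / A = 3106 × 7200 / (8.02 mi²) = 1.200 in.
The 1-inch UH is the DRH scaled by (1 in)/d, so U_p = 815.5 × 1/1.200 = 679 cfs.

U_p ≈ 679 cfs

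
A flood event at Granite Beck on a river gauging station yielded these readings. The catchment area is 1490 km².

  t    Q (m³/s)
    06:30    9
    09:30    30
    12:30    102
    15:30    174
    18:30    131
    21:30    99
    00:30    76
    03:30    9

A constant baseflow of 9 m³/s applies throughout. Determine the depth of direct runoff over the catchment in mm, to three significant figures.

Direct runoff: 0.0, 21.0, 93.0, 165.0, 122.0, 90.0, 67.0, 0.0 m³/s; ΣQ_DR = 558.0 m³/s.
V = ΣQ_DR · Δt = 558.0 × 10800 s = 6.026 × 10^6 m³.
Over A = 1490 km², depth = V / A = 4.04 mm.

d ≈ 4.04 mm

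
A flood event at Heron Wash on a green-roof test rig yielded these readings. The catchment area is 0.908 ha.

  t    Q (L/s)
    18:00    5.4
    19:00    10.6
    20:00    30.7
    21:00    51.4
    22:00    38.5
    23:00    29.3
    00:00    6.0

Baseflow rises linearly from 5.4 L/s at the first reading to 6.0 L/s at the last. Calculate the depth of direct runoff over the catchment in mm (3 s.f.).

d ≈ 52.3 mm

Direct runoff: 0.00, 5.10, 25.10, 45.70, 32.70, 23.40, 0.00 L/s; ΣQ_DR = 132.0 L/s.
V = ΣQ_DR · Δt = 132.0 × 3600 s = 4.752 × 10^5 L.
Over A = 0.908 ha, depth = V / A = 52.3 mm.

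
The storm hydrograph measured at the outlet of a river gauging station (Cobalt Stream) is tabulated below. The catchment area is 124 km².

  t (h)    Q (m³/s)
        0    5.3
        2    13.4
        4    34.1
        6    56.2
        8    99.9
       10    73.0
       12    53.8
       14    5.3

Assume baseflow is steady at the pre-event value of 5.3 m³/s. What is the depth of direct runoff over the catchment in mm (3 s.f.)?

Direct runoff: 0.0, 8.1, 28.8, 50.9, 94.6, 67.7, 48.5, 0.0 m³/s; ΣQ_DR = 298.6 m³/s.
V = ΣQ_DR · Δt = 298.6 × 7200 s = 2.150 × 10^6 m³.
Over A = 124 km², depth = V / A = 17.3 mm.

d ≈ 17.3 mm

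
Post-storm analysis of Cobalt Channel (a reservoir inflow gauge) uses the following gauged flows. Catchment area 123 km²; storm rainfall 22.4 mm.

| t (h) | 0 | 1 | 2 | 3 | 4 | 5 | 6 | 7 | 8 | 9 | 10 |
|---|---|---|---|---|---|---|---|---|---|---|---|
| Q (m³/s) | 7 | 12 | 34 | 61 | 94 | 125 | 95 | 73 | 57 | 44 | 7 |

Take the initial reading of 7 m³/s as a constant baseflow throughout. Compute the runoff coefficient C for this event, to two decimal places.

ΣQ_DR = 532.0 m³/s; V = ΣQ_DR·Δt = 1.915 × 10^6 m³.
Runoff depth d = V / A = 15.57 mm.
C = d / P = 15.57 / 22.4 = 0.70.

C ≈ 0.70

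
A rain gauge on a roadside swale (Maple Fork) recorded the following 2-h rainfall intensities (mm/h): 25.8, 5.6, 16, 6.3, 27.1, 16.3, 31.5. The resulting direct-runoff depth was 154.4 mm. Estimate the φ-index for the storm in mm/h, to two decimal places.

φ ≈ 7.90 mm/h

Only the 5 blocks with intensity above φ contribute runoff: 25.8, 16, 27.1, 16.3, 31.5 mm/h.
Σ(I−φ)·Δt = d  ⇒  (25.8+16+27.1+16.3+31.5 − 5φ)·2 = 154.4
φ = (116.7 − 154.4/2) / 5 = 7.90 mm/h.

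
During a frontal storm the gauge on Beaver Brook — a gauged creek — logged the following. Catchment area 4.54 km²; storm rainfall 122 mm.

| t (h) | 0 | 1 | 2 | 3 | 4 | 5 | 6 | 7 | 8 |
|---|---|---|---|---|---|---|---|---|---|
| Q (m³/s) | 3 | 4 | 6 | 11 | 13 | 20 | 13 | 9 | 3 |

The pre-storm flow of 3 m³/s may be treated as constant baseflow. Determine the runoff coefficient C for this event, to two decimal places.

ΣQ_DR = 55.00 m³/s; V = ΣQ_DR·Δt = 1.980 × 10^5 m³.
Runoff depth d = V / A = 43.61 mm.
C = d / P = 43.61 / 122 = 0.36.

C ≈ 0.36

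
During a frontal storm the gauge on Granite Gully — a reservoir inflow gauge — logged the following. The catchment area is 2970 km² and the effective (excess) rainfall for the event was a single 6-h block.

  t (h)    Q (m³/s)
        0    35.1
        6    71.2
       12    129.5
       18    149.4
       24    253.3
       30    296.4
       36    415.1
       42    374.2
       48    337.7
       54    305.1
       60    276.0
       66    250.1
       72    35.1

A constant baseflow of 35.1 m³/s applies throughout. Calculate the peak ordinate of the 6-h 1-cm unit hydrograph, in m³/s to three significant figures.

Direct runoff: 0.0, 36.1, 94.4, 114.3, 218.2, 261.3, 380.0, 339.1, 302.6, 270.0, 240.9, 215.0, 0.0 m³/s; ΣQ_DR = 2472 m³/s, peak = 380.0 m³/s.
Runoff depth d = ΣQ_DR·Δt / A = 2472 × 21600 / (2970 km²) = 17.98 mm.
The 1-cm UH is the DRH scaled by (10 mm)/d, so U_p = 380.0 × 10/17.98 = 211 m³/s.

U_p ≈ 211 m³/s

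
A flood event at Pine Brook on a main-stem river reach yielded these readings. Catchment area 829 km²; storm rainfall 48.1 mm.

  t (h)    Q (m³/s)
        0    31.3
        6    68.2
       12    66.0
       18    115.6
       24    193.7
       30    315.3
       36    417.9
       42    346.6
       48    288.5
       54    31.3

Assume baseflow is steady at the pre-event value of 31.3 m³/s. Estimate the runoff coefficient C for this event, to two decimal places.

ΣQ_DR = 1561 m³/s; V = ΣQ_DR·Δt = 3.373 × 10^7 m³.
Runoff depth d = V / A = 40.68 mm.
C = d / P = 40.68 / 48.1 = 0.85.

C ≈ 0.85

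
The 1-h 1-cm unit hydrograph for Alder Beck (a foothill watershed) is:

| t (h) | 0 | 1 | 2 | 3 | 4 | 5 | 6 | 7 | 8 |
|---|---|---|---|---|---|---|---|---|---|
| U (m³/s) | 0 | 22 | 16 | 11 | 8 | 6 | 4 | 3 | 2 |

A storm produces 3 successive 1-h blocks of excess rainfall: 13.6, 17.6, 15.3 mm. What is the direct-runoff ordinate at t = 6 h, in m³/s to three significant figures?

Q ≈ 28.2 m³/s

By discrete convolution, Q_j = Σ (P_i / 10 mm) · U_{j−i}.
At t = 6 h (j=6): Q = (13.6/10)·4 + (17.6/10)·6 + (15.3/10)·8 = 28.2 m³/s.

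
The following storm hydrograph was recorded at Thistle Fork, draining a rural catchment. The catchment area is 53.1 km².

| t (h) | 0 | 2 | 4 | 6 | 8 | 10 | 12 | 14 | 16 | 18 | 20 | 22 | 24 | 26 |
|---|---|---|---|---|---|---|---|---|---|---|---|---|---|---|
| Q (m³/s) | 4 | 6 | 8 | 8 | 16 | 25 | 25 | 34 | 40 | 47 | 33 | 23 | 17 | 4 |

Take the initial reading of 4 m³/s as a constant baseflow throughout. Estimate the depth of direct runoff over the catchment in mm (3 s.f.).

Direct runoff: 0.0, 2.0, 4.0, 4.0, 12.0, 21.0, 21.0, 30.0, 36.0, 43.0, 29.0, 19.0, 13.0, 0.0 m³/s; ΣQ_DR = 234.0 m³/s.
V = ΣQ_DR · Δt = 234.0 × 7200 s = 1.685 × 10^6 m³.
Over A = 53.1 km², depth = V / A = 31.7 mm.

d ≈ 31.7 mm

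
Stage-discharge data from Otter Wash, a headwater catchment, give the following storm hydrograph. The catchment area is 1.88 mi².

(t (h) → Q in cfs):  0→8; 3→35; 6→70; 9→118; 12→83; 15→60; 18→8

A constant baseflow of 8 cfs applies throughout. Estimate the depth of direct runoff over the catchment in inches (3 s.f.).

d ≈ 0.806 in

Direct runoff: 0.0, 27.0, 62.0, 110.0, 75.0, 52.0, 0.0 cfs; ΣQ_DR = 326.0 cfs.
V = ΣQ_DR · Δt = 326.0 × 10800 s = 3.521 × 10^6 ft³.
Over A = 1.88 mi², depth = V / A = 0.806 in.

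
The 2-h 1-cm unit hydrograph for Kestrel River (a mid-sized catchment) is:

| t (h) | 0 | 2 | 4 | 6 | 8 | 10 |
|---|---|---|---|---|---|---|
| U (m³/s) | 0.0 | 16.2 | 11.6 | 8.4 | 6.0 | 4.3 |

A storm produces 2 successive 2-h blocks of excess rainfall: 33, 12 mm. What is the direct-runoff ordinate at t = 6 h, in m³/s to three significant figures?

Q ≈ 41.6 m³/s

By discrete convolution, Q_j = Σ (P_i / 10 mm) · U_{j−i}.
At t = 6 h (j=3): Q = (33/10)·8.4 + (12/10)·11.6 = 41.6 m³/s.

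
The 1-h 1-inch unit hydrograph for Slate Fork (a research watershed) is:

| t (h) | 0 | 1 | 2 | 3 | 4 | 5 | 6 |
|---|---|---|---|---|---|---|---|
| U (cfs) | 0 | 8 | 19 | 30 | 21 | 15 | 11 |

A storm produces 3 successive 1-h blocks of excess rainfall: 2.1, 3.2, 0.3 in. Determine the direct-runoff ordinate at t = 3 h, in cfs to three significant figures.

Q ≈ 126 cfs

By discrete convolution, Q_j = Σ (P_i / 1 in) · U_{j−i}.
At t = 3 h (j=3): Q = (2.1/1)·30 + (3.2/1)·19 + (0.3/1)·8 = 126 cfs.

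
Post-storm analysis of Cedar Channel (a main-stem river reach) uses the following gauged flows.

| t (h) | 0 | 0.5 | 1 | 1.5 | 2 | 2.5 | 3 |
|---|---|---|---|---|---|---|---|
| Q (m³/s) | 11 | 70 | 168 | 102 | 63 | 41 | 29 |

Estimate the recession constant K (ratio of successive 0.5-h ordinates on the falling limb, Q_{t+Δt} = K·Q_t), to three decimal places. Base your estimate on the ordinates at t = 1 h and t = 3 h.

K ≈ 0.645

Using the recession-limb readings at t = 1 h and t = 3 h: Q falls from 168 to 29 m³/s over 4 intervals.
K = (Q₂/Q₁)^(1/4) = (29/168)^(1/4) = 0.645.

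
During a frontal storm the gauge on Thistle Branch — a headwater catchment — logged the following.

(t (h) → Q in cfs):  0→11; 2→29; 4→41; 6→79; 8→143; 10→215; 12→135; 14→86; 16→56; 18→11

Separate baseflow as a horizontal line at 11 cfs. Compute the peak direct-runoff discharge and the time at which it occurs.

Subtracting baseflow gives direct-runoff ordinates: 0.0, 18.0, 30.0, 68.0, 132.0, 204.0, 124.0, 75.0, 45.0, 0.0 cfs.
The maximum is 204.0 cfs, occurring at the reading for t = 10 h.

Q_p = 204.0 cfs at t = 10 h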